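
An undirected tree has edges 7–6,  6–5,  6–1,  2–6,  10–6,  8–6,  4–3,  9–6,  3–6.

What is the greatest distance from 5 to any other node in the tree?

The node farthest from 5 is 4, via 5 – 6 – 3 – 4 — 3 edges.

3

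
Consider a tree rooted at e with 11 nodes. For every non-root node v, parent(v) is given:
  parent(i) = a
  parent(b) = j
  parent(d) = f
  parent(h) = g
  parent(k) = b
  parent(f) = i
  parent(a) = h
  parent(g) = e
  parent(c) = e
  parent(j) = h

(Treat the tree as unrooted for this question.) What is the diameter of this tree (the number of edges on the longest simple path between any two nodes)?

7

Starting from d, a farthest node is k at distance 7.
One longest path: d–f–i–a–h–j–b–k.
So the diameter is 7.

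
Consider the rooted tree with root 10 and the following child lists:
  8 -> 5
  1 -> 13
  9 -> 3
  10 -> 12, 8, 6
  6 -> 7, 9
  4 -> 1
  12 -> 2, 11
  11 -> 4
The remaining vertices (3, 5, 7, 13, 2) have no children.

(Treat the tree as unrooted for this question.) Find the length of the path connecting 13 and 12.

4

13–1–4–11–12: 4 edges.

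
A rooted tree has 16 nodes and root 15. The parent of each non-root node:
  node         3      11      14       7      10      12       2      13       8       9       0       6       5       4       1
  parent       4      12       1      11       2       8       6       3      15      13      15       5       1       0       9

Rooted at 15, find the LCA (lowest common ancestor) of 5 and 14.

5's ancestor chain is 5, 1, 9, 13, 3, 4, 0, 15 and 14's is 14, 1, 9, 13, 3, 4, 0, 15; they first meet at 1.

1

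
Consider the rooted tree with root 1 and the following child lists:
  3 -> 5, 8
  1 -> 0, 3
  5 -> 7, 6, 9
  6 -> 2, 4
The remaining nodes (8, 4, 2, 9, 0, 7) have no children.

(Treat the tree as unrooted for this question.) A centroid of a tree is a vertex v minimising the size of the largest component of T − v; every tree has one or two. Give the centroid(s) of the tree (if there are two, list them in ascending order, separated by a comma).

5

Delete 5: the remaining components have sizes 4, 3, 1, 1. Max 4 ≤ 5, so 5 is a centroid.
No neighbour of 5 does as well, so 5 is the unique centroid.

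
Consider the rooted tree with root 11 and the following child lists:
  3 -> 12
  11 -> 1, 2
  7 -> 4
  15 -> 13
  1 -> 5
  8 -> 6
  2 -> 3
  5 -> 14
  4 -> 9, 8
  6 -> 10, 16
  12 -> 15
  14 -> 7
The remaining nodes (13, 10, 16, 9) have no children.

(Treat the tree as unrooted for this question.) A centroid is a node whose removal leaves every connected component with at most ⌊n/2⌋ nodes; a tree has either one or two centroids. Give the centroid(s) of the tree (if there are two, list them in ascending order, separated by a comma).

5, 14

Removing 5 splits the tree into components of sizes 8, 7; the largest is 8 ≤ ⌊16/2⌋ = 8.
Its neighbour 14 also leaves a largest component of size 8, so both are centroids.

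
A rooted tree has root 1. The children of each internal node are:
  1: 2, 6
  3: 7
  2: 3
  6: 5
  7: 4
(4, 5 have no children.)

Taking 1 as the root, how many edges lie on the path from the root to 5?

1–6–5 — 2 edges.

2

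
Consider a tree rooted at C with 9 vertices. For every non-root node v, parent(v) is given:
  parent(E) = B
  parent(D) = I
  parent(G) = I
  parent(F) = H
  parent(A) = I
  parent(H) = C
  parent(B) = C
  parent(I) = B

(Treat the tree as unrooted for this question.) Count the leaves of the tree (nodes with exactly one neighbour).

Exactly 5 nodes have a single neighbour: A, D, E, F, G.

5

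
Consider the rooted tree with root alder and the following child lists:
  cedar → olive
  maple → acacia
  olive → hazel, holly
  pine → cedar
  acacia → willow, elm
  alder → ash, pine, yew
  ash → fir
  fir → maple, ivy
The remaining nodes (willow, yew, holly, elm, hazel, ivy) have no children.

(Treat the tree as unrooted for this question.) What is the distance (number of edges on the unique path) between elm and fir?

3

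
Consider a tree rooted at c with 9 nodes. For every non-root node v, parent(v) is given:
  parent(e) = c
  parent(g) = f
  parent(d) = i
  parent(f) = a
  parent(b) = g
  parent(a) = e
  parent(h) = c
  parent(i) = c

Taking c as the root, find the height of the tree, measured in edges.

5

A deepest node is b, reached by c–e–a–f–g–b.
That path has 5 edges, so the height is 5.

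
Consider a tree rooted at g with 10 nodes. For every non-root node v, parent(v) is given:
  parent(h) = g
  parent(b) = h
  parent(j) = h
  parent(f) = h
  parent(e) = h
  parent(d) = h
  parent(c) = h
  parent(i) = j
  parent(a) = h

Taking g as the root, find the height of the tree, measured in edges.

i sits deepest: g-h-j-i — 3 edges from the root.

3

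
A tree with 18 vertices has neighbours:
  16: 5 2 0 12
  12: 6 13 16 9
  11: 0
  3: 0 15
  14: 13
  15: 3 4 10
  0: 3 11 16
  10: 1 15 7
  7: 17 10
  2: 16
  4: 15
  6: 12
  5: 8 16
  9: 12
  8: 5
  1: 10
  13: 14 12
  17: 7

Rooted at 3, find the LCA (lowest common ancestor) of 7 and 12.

7's ancestor chain is 7, 10, 15, 3 and 12's is 12, 16, 0, 3; they first meet at 3.

3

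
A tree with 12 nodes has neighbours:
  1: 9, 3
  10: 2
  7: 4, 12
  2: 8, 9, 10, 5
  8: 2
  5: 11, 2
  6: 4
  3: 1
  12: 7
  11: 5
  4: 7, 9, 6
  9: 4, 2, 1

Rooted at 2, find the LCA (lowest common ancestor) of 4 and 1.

4's ancestor chain is 4, 9, 2 and 1's is 1, 9, 2; they first meet at 9.

9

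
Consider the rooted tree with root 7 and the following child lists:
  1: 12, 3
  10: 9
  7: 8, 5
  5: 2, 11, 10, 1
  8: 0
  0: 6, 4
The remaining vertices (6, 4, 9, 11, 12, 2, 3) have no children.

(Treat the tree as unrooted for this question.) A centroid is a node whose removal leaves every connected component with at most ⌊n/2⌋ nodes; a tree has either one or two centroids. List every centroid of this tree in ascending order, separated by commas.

If 5 is removed the pieces have sizes 5, 3, 2, 1, 1, all ≤ ⌊13/2⌋ = 6.
Every other node leaves some component of size > 6, so the centroid is unique.

5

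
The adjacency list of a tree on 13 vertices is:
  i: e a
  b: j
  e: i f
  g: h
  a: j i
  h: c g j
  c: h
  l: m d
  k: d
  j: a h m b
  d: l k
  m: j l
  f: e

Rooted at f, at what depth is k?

8

Climbing from k to the root: k → d → l → m → j → a → i → e → f. That's 8 steps.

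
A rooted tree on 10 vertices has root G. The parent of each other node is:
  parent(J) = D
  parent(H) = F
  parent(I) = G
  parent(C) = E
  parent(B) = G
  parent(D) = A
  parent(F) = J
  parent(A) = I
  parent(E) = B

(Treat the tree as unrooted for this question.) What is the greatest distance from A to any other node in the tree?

Distances from A peak at 5, attained at C.
A-I-G-B-E-C

5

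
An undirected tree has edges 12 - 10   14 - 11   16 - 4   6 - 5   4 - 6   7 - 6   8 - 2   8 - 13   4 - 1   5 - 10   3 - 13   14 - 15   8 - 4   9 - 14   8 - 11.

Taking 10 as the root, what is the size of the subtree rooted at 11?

4

11's subtree: {11, 14, 9, 15}, size 4.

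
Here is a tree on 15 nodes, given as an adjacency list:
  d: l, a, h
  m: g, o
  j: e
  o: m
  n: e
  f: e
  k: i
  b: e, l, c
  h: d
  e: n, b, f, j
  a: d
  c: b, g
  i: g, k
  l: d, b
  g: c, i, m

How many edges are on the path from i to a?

6

Walking from i: i–g–c–b–l–d–a. Length 6.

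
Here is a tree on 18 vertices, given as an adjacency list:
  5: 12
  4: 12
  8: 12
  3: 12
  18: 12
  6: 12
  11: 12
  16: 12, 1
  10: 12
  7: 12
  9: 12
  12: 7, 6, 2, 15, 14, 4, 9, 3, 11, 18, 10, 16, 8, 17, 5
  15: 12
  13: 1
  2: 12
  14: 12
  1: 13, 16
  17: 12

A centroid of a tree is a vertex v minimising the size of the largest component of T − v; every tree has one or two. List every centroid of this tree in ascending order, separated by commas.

12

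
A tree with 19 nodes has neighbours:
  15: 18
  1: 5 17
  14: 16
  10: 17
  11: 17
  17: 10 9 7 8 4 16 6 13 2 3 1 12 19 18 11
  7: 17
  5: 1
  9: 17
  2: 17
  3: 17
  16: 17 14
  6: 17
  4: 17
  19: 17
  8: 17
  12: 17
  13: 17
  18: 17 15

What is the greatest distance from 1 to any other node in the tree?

3

The node farthest from 1 is 14 (15 also at distance 3), via 1-17-16-14 — 3 edges.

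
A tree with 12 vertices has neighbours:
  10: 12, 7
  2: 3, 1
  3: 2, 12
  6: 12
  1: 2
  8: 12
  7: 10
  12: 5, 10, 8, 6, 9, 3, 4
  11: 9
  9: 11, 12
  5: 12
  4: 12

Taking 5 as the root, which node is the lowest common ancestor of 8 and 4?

12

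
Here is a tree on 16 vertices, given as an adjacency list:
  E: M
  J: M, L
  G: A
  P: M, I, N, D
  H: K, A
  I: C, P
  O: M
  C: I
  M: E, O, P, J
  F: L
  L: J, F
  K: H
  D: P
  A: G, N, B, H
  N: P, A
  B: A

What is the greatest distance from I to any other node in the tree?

The node farthest from I is F (K also at distance 5), via I–P–M–J–L–F — 5 edges.

5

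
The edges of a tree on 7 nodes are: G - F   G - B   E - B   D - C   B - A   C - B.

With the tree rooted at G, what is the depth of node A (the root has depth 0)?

2

Climbing from A to the root: A – B – G. That's 2 steps.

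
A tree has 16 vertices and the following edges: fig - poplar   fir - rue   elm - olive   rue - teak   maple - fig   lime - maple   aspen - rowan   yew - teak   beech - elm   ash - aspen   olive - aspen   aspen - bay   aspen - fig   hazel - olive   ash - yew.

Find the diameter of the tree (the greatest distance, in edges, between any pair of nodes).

8

BFS from beech reaches fir last, at distance 8; BFS from fir confirms no node is farther.
Path: beech - elm - olive - aspen - ash - yew - teak - rue - fir.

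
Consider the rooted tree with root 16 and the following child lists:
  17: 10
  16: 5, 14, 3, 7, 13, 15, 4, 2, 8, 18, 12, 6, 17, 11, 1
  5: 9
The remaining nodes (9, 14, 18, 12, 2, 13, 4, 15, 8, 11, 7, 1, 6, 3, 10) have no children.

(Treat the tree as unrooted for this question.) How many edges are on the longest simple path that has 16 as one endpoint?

The node farthest from 16 is 10 (9 also at distance 2), via 16–17–10 — 2 edges.

2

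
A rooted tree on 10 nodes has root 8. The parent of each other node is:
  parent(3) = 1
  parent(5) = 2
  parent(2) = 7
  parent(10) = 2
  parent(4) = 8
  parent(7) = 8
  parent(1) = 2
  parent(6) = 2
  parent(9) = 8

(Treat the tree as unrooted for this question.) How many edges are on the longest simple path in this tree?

5

A longest path is 9 – 8 – 7 – 2 – 1 – 3, with 5 edges.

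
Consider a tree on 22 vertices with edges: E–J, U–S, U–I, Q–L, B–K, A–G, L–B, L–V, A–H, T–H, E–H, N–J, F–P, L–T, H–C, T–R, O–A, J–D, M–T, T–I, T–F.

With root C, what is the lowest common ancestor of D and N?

J

Path D→root: D J E H C; path N→root: N J E H C.
First common node: J.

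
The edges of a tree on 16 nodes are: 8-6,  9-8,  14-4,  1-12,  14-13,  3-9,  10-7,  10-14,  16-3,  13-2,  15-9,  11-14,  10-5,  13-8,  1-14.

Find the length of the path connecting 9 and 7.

5

9 - 8 - 13 - 14 - 10 - 7: 5 edges.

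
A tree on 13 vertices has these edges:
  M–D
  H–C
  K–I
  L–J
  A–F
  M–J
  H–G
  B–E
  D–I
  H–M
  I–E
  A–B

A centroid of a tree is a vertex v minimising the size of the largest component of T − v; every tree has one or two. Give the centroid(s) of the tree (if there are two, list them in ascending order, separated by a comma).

Removing D splits the tree into components of sizes 6, 6; the largest is 6 ≤ ⌊13/2⌋ = 6.
Every other node leaves some component of size > 6, so the centroid is unique.

D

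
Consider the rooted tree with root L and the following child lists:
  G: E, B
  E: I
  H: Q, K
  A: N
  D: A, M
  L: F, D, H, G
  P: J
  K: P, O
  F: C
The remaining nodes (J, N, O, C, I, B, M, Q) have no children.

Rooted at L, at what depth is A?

Path from L to A: L–D–A, which has 2 edges.

2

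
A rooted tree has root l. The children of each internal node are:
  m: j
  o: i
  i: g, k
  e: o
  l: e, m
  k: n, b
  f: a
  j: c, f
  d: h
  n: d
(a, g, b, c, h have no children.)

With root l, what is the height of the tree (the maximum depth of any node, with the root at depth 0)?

7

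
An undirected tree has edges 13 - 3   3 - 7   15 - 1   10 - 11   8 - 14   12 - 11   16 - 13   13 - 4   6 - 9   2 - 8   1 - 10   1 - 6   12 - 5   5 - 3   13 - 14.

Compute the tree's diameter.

11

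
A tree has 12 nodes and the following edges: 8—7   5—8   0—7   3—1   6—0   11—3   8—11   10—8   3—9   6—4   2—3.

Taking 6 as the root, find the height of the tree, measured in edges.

A deepest node is 2, reached by 6-0-7-8-11-3-2.
That path has 6 edges, so the height is 6.

6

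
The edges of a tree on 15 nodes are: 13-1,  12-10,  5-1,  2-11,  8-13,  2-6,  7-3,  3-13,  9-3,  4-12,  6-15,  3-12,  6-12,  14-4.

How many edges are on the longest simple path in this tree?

7

BFS from 5 reaches 11 last, at distance 7; BFS from 11 confirms no node is farther.
Path: 5–1–13–3–12–6–2–11.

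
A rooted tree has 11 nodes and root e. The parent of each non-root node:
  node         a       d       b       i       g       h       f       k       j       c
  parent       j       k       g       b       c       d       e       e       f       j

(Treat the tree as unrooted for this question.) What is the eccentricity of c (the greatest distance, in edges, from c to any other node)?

6

The node farthest from c is h, via c – j – f – e – k – d – h — 6 edges.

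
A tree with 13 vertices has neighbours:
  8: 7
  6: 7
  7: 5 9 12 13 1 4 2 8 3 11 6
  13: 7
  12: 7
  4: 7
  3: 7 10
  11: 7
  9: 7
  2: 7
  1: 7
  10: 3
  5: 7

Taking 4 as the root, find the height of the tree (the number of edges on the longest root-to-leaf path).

A deepest node is 10, reached by 4-7-3-10.
That path has 3 edges, so the height is 3.

3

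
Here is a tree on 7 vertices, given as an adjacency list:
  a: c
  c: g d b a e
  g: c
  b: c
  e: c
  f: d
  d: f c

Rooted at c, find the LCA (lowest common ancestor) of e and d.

Path e→root: e c; path d→root: d c.
First common node: c.

c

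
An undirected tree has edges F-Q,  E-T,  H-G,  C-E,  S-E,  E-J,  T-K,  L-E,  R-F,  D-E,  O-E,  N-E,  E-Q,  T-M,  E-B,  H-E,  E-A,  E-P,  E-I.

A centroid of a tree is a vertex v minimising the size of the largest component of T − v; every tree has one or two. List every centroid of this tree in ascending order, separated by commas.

If E is removed the pieces have sizes 3, 3, 2, 1, 1, 1, 1, 1, 1, 1, 1, 1, 1, 1, all ≤ ⌊20/2⌋ = 10.
No neighbour of E does as well, so E is the unique centroid.

E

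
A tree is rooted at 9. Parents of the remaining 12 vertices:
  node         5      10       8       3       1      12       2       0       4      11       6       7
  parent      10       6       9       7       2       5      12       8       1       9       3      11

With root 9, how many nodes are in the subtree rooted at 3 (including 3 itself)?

3's subtree: {3, 6, 10, 5, 12, 2, 1, 4}, size 8.

8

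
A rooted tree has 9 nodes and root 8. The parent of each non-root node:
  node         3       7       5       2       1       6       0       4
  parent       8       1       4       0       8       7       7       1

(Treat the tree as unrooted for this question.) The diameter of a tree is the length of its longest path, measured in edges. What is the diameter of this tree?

BFS from 2 reaches 5 last, at distance 5; BFS from 5 confirms no node is farther.
Path: 2 – 0 – 7 – 1 – 4 – 5.

5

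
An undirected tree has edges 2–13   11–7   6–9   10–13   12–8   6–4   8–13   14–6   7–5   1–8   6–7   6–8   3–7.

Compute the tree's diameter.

5

A longest path is 10 - 13 - 8 - 6 - 7 - 3, with 5 edges.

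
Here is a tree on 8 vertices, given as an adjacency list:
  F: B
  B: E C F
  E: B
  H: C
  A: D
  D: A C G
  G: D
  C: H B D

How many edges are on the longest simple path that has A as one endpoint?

A farthest node from A is E (F also at distance 4).
The path A – D – C – B – E has 4 edges.

4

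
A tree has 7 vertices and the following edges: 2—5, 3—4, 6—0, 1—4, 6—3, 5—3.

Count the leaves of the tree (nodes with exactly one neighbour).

Degree-1 nodes: 0, 1, 2 — 3 of them.

3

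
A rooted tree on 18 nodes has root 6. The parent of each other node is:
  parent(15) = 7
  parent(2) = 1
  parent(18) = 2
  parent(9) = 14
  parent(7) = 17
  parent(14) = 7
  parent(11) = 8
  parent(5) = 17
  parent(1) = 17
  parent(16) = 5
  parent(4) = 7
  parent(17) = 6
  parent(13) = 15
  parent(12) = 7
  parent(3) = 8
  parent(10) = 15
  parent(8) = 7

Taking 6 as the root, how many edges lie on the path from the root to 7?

Climbing from 7 to the root: 7–17–6. That's 2 steps.

2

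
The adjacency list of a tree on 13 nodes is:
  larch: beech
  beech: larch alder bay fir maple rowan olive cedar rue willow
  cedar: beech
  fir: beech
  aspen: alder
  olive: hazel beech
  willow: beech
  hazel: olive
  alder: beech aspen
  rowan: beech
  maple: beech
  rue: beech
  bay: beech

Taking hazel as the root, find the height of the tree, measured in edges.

4

aspen sits deepest: hazel–olive–beech–alder–aspen — 4 edges from the root.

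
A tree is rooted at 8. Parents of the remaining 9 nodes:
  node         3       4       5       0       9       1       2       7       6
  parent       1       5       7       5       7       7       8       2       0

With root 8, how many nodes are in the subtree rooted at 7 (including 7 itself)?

7's subtree: {7, 5, 9, 1, 0, 4, 3, 6}, size 8.

8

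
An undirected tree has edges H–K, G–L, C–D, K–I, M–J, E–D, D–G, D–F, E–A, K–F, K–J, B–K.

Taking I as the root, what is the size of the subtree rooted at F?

7

F's subtree: {F, D, C, E, G, A, L}, size 7.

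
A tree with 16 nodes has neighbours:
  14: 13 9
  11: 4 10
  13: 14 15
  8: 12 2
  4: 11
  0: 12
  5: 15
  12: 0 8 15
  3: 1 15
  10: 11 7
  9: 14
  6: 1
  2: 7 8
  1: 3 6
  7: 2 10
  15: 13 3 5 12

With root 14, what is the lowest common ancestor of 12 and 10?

12

12's ancestor chain is 12, 15, 13, 14 and 10's is 10, 7, 2, 8, 12, 15, 13, 14; they first meet at 12.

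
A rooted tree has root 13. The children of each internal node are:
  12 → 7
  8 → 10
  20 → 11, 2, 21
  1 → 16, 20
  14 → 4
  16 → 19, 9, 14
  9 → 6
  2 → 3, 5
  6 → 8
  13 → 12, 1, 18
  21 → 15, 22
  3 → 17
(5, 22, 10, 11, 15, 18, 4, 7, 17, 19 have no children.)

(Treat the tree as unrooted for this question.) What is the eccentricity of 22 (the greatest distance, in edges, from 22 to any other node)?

8

A farthest node from 22 is 10.
The path 22 – 21 – 20 – 1 – 16 – 9 – 6 – 8 – 10 has 8 edges.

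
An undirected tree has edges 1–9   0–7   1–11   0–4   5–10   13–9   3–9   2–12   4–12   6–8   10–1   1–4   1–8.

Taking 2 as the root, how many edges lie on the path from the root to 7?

4

Path from 2 to 7: 2–12–4–0–7, which has 4 edges.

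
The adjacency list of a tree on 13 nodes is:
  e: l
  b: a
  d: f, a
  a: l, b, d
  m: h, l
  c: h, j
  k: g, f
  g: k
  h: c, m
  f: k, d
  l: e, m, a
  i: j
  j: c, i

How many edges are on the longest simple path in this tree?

10

BFS from g reaches i last, at distance 10; BFS from i confirms no node is farther.
Path: g - k - f - d - a - l - m - h - c - j - i.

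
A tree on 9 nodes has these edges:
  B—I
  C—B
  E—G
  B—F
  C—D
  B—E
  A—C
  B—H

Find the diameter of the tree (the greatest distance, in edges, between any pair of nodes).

4

Starting from G, a farthest node is D at distance 4.
One longest path: G - E - B - C - D.
So the diameter is 4.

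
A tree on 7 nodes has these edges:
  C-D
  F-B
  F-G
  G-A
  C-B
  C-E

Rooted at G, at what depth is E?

Path from G to E: G–F–B–C–E, which has 4 edges.

4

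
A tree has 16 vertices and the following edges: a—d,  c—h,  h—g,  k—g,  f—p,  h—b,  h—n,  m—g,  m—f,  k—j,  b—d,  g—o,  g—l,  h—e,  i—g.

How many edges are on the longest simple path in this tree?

7

Starting from p, a farthest node is a at distance 7.
One longest path: p–f–m–g–h–b–d–a.
So the diameter is 7.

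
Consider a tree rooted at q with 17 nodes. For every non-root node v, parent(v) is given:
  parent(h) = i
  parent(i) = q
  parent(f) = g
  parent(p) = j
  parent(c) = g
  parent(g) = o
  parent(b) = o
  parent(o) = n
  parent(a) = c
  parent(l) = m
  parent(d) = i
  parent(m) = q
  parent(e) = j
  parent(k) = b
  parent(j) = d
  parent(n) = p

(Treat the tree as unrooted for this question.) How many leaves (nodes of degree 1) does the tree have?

6

Exactly 6 nodes have a single neighbour: a, e, f, h, k, l.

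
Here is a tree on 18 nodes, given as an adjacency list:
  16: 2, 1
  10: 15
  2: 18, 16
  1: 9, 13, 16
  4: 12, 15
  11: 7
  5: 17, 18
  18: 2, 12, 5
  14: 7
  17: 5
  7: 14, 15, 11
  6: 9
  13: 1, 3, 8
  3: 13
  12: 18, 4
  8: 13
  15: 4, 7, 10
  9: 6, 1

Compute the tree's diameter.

A longest path is 14 - 7 - 15 - 4 - 12 - 18 - 2 - 16 - 1 - 9 - 6, with 10 edges.

10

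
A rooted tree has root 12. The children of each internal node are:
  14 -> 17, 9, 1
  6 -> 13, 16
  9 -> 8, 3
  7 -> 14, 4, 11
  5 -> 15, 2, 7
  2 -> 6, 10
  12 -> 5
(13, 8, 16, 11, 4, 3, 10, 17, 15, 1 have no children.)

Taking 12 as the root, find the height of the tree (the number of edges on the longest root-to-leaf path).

3 sits deepest: 12 → 5 → 7 → 14 → 9 → 3 — 5 edges from the root.

5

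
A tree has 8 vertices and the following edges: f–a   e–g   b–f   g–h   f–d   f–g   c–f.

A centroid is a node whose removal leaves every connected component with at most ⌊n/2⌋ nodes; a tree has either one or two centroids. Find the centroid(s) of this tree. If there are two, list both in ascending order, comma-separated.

Delete f: the remaining components have sizes 3, 1, 1, 1, 1. Max 3 ≤ 4, so f is a centroid.
No neighbour of f does as well, so f is the unique centroid.

f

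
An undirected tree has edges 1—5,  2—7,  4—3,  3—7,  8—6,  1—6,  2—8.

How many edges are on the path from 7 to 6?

3

Walking from 7: 7 – 2 – 8 – 6. Length 3.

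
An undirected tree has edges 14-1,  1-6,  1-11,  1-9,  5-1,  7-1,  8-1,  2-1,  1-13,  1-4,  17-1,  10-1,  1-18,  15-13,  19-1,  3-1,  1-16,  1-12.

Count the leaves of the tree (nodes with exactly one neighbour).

The leaves are 2, 3, 4, 5, 6, 7, 8, 9, 10, 11, 12, 14, 15, 16, 17, 18, 19.
That is 17 leaves.

17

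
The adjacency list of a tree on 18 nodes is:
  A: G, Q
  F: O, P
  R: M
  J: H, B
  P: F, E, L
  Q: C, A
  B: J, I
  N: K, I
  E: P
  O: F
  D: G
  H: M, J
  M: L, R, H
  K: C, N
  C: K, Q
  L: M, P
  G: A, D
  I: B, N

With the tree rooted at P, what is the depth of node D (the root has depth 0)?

Climbing from D to the root: D → G → A → Q → C → K → N → I → B → J → H → M → L → P. That's 13 steps.

13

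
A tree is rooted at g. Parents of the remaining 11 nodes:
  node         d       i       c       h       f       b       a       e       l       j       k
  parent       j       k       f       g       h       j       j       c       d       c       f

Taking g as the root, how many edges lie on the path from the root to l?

Path from g to l: g–h–f–c–j–d–l, which has 6 edges.

6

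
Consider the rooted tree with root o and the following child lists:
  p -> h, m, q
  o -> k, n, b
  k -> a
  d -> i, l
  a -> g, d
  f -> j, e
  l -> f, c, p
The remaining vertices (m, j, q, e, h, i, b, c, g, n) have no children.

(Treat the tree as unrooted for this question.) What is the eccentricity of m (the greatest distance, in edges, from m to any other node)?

7

Distances from m peak at 7, attained at n (b also at distance 7).
m–p–l–d–a–k–o–n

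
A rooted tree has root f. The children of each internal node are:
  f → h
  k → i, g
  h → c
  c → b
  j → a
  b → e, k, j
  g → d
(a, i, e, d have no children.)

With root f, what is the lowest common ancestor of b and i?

b's ancestor chain is b, c, h, f and i's is i, k, b, c, h, f; they first meet at b.

b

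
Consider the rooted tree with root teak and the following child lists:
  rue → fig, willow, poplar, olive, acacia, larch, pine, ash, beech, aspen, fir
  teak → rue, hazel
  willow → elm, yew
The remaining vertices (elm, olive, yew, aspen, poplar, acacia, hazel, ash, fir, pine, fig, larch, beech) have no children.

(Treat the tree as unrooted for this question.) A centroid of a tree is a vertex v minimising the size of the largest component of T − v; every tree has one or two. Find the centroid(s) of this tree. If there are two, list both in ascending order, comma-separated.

rue

If rue is removed the pieces have sizes 3, 2, 1, 1, 1, 1, 1, 1, 1, 1, 1, 1, all ≤ ⌊16/2⌋ = 8.
Every other node leaves some component of size > 8, so the centroid is unique.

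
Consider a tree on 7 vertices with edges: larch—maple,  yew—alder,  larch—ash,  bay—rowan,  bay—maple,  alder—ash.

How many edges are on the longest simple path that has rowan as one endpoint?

A farthest node from rowan is yew.
The path rowan–bay–maple–larch–ash–alder–yew has 6 edges.

6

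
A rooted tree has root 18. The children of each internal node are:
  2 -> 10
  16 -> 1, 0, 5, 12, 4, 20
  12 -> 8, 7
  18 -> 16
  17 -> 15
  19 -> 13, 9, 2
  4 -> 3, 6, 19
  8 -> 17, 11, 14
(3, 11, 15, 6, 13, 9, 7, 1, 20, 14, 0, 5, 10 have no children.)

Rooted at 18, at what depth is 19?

3

18 → 16 → 4 → 19 — 3 edges.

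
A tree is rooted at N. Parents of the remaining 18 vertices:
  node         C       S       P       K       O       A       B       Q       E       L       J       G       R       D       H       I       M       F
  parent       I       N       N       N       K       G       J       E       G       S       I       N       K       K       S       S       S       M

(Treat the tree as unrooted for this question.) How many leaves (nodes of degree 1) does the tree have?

11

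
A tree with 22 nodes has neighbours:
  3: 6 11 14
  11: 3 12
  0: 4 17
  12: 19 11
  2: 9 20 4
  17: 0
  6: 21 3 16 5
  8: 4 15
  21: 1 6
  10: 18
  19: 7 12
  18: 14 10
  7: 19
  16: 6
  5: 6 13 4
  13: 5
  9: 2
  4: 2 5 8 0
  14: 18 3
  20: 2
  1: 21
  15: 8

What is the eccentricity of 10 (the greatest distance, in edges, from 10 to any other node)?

The node farthest from 10 is 20 (15, 9, 17 also at distance 8), via 10 – 18 – 14 – 3 – 6 – 5 – 4 – 2 – 20 — 8 edges.

8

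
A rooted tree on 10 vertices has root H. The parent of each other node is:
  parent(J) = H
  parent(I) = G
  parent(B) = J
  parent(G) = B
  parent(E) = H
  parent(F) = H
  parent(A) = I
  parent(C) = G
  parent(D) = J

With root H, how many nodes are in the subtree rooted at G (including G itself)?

The subtree rooted at G contains: G, C, I, A — 4 nodes.

4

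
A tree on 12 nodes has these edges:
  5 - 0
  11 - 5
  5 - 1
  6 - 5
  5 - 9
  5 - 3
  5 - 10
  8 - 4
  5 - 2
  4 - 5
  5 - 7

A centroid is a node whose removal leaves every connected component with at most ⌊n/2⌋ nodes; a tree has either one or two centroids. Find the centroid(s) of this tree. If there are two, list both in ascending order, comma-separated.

5

Delete 5: the remaining components have sizes 2, 1, 1, 1, 1, 1, 1, 1, 1, 1. Max 2 ≤ 6, so 5 is a centroid.
Every other node leaves some component of size > 6, so the centroid is unique.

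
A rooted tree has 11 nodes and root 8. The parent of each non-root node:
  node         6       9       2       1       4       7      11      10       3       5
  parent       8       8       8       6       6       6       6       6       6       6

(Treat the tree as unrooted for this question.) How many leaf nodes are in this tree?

9

Degree-1 nodes: 1, 2, 3, 4, 5, 7, 9, 10, 11 — 9 of them.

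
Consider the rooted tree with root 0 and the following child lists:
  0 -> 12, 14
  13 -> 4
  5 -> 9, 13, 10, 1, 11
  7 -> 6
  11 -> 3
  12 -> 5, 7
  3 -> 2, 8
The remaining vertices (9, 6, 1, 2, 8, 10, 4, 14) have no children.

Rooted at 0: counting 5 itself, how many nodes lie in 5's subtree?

5's subtree: {5, 11, 1, 13, 9, 10, 3, 4, 8, 2}, size 10.

10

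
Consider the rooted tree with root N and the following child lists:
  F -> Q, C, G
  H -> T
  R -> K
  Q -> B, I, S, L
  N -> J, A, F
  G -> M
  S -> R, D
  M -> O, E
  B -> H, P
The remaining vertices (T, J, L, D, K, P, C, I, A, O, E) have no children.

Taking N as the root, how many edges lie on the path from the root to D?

4

Path from N to D: N → F → Q → S → D, which has 4 edges.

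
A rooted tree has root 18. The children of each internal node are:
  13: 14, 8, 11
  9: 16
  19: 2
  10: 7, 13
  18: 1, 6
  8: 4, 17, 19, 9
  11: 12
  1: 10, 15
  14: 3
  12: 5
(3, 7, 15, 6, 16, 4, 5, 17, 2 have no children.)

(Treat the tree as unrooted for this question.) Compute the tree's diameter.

A longest path is 6-18-1-10-13-8-19-2, with 7 edges.

7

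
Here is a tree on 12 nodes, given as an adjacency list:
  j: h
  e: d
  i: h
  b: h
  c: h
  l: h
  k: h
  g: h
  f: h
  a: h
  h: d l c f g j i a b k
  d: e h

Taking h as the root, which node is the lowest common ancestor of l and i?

h

Ancestors of l (toward the root): l, h.
Ancestors of i: i, h.
The deepest node appearing in both lists is h.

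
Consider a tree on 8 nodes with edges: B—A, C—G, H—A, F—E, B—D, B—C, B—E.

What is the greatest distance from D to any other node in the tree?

3

The node farthest from D is F (H, G also at distance 3), via D-B-E-F — 3 edges.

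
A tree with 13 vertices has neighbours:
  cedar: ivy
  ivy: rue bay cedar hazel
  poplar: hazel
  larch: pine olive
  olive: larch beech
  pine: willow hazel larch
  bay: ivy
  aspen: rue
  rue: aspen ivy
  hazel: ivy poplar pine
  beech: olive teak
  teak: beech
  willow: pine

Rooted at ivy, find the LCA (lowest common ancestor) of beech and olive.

olive

Ancestors of beech (toward the root): beech, olive, larch, pine, hazel, ivy.
Ancestors of olive: olive, larch, pine, hazel, ivy.
The deepest node appearing in both lists is olive.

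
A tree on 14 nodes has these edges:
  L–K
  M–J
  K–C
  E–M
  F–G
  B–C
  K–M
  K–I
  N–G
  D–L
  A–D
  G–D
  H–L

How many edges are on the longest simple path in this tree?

6

A longest path is E – M – K – L – D – G – N, with 6 edges.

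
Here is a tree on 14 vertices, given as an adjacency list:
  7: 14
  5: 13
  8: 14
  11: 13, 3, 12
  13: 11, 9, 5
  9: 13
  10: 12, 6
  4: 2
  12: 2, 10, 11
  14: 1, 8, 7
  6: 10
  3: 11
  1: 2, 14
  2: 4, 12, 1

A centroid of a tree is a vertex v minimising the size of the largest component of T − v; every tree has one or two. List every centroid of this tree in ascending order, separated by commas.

12

Delete 12: the remaining components have sizes 6, 5, 2. Max 6 ≤ 7, so 12 is a centroid.
No neighbour of 12 does as well, so 12 is the unique centroid.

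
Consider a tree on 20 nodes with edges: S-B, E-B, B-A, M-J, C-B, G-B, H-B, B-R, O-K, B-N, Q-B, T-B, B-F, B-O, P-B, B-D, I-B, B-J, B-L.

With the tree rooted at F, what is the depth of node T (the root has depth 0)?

2

F → B → T — 2 edges.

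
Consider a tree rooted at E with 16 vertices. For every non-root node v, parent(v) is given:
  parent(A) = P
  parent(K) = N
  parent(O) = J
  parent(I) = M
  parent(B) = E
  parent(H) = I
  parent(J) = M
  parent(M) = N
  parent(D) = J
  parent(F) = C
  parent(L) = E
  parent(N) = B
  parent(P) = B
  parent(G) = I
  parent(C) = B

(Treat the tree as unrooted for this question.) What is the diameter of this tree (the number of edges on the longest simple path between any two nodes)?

BFS from A reaches G last, at distance 6; BFS from G confirms no node is farther.
Path: A - P - B - N - M - I - G.

6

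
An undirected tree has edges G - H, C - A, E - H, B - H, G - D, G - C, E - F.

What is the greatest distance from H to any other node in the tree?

3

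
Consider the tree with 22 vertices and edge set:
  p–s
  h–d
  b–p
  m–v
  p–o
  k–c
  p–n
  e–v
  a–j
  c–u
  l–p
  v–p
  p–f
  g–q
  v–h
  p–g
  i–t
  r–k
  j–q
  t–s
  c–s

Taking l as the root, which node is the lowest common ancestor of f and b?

Ancestors of f (toward the root): f, p, l.
Ancestors of b: b, p, l.
The deepest node appearing in both lists is p.

p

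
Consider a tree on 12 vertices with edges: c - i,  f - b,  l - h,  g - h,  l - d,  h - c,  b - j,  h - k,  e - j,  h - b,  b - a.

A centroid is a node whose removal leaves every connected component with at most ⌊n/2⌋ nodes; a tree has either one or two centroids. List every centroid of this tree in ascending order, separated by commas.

h

Delete h: the remaining components have sizes 5, 2, 2, 1, 1. Max 5 ≤ 6, so h is a centroid.
No neighbour of h does as well, so h is the unique centroid.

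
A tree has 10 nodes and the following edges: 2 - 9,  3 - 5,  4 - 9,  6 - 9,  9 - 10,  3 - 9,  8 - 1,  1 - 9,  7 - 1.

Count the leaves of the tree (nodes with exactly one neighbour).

7

The leaves are 2, 4, 5, 6, 7, 8, 10.
That is 7 leaves.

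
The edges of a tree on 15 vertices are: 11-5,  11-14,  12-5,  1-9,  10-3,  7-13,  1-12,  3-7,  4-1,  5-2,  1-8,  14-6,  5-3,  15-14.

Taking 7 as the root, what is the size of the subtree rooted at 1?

4

Descendants of 1 (including itself): 1, 4, 9, 8. That's 4.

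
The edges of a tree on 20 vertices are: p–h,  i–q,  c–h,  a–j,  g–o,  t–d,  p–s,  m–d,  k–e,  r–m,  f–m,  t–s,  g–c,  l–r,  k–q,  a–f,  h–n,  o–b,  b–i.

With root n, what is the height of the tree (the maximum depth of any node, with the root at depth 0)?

e sits deepest: n-h-c-g-o-b-i-q-k-e — 9 edges from the root.

9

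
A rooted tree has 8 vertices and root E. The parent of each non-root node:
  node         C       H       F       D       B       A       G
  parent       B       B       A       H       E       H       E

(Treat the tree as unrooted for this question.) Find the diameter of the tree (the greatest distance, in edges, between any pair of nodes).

5

A longest path is G–E–B–H–A–F, with 5 edges.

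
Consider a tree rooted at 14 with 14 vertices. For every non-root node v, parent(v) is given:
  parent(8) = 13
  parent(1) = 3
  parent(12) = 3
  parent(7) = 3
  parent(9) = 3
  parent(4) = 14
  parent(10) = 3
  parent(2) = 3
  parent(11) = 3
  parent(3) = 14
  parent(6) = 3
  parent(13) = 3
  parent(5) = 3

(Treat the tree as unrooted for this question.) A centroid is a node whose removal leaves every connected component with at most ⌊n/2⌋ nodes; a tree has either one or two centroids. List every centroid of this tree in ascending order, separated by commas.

Delete 3: the remaining components have sizes 2, 2, 1, 1, 1, 1, 1, 1, 1, 1, 1. Max 2 ≤ 7, so 3 is a centroid.
Every other node leaves some component of size > 7, so the centroid is unique.

3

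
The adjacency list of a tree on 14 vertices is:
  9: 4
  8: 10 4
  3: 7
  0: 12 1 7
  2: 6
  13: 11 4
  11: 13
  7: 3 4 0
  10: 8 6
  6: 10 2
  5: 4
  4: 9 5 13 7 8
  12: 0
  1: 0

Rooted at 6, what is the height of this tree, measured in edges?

The longest root-to-leaf path is 6 – 10 – 8 – 4 – 7 – 0 – 12 (6 edges).

6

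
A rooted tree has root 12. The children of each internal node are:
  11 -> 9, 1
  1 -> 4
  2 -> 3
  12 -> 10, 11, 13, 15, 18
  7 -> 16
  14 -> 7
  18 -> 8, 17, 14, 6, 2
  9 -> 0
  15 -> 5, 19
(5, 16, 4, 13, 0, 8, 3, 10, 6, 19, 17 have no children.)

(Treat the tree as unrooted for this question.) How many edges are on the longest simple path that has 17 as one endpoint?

Distances from 17 peak at 5, attained at 4 (0 also at distance 5).
17 – 18 – 12 – 11 – 1 – 4

5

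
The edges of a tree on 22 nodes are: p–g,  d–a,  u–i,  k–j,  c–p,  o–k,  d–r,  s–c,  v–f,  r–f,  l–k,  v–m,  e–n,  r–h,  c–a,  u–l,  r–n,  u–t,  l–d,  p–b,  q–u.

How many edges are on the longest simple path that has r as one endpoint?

5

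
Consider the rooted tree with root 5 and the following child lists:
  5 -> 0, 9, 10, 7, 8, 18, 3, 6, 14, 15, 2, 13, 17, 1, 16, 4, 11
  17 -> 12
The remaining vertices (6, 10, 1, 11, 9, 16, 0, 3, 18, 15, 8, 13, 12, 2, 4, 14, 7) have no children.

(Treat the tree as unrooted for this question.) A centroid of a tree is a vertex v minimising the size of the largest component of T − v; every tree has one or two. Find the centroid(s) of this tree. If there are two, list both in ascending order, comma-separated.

If 5 is removed the pieces have sizes 2, 1, 1, 1, 1, 1, 1, 1, 1, 1, 1, 1, 1, 1, 1, 1, 1, all ≤ ⌊19/2⌋ = 9.
No neighbour of 5 does as well, so 5 is the unique centroid.

5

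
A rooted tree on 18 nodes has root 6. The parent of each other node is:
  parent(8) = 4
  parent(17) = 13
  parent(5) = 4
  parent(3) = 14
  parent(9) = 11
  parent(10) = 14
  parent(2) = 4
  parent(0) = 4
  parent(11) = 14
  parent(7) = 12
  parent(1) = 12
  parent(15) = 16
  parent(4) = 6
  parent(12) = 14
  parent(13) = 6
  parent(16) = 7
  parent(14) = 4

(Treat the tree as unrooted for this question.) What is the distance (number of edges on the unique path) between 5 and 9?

4

Walking from 5: 5 - 4 - 14 - 11 - 9. Length 4.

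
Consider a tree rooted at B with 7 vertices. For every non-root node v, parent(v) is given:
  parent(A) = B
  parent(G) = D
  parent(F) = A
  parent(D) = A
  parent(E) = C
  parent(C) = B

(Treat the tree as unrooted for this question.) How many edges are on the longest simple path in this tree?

A longest path is E – C – B – A – D – G, with 5 edges.

5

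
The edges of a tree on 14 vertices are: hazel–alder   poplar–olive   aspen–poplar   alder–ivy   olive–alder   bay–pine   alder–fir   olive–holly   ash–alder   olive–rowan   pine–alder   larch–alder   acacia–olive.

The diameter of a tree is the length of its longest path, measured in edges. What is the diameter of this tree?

BFS from aspen reaches bay last, at distance 5; BFS from bay confirms no node is farther.
Path: aspen-poplar-olive-alder-pine-bay.

5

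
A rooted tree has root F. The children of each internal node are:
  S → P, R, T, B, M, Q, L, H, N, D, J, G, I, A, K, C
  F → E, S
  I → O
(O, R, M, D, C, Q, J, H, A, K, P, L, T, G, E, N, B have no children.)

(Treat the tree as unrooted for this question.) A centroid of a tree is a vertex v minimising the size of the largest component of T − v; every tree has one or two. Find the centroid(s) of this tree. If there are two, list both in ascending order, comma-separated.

S

If S is removed the pieces have sizes 2, 2, 1, 1, 1, 1, 1, 1, 1, 1, 1, 1, 1, 1, 1, 1, 1, all ≤ ⌊20/2⌋ = 10.
Every other node leaves some component of size > 10, so the centroid is unique.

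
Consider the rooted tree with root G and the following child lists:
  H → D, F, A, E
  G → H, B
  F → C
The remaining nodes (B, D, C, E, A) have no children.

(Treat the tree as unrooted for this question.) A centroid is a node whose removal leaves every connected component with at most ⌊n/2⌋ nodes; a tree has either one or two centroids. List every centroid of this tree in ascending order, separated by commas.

If H is removed the pieces have sizes 2, 2, 1, 1, 1, all ≤ ⌊8/2⌋ = 4.
Every other node leaves some component of size > 4, so the centroid is unique.

H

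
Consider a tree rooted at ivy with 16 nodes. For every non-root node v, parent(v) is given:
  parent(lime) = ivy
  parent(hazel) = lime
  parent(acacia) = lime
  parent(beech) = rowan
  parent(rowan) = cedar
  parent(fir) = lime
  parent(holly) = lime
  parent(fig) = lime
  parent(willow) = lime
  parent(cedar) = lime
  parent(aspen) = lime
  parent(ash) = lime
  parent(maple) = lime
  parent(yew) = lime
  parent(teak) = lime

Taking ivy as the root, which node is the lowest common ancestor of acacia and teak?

lime

Ancestors of acacia (toward the root): acacia, lime, ivy.
Ancestors of teak: teak, lime, ivy.
The deepest node appearing in both lists is lime.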